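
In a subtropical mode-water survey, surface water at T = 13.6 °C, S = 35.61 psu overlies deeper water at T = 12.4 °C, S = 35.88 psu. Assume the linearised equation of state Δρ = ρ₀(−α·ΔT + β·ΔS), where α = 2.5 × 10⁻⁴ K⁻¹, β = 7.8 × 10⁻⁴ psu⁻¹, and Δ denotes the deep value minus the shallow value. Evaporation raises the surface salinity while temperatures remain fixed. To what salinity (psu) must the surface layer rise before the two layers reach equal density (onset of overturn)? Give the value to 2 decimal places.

Neutral buoyancy requires −α(T_deep − T_surf) + β(S_deep − S_surf′) = 0.
S_surf′ = S_deep − (α/β)·ΔT = 35.88 − (2.5 × 10⁻⁴/7.8 × 10⁻⁴)·(-1.2) = 36.2646 psu.
Increase required: 36.2646 − 35.61 = 0.6546 psu.

36.26 psu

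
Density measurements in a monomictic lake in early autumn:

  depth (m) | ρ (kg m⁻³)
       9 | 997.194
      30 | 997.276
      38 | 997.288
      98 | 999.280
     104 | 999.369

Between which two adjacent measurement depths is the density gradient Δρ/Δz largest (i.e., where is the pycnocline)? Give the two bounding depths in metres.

38–98 m

Compute the density gradient over each adjacent pair:
  9–30 m: Δρ/Δz = 0.082/21 = 3.9 × 10⁻³ kg m⁻⁴
  30–38 m: Δρ/Δz = 0.012/8 = 1.5 × 10⁻³ kg m⁻⁴
  38–98 m: Δρ/Δz = 1.992/60 = 0.033 kg m⁻⁴
  98–104 m: Δρ/Δz = 0.089/6 = 0.015 kg m⁻⁴
The largest gradient is in the 38–98 m interval — the pycnocline.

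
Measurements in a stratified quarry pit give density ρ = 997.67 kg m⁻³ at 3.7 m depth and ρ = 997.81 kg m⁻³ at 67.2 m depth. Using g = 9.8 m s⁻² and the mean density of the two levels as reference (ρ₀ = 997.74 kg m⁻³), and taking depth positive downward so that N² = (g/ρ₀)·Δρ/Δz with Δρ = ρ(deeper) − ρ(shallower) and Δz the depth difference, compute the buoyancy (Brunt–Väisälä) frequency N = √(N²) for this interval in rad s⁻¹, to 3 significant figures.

4.65 × 10⁻³ rad s⁻¹

Δρ = 997.81 − 997.67 = 0.14 kg m⁻³ over Δz = 67.2 − 3.7 = 63.5 m.
N² = (9.8/997.74) × (0.14/63.5) = 2.1655 × 10⁻⁵ s⁻².
N = √(2.1655 × 10⁻⁵) = 4.6535 × 10⁻³ rad s⁻¹ ≈ 4.65 × 10⁻³ rad s⁻¹.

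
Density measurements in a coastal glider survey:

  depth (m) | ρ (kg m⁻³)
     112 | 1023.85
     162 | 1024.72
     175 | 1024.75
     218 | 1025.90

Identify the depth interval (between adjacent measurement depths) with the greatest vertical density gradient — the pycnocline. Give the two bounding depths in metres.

Compute the density gradient over each adjacent pair:
  112–162 m: Δρ/Δz = 0.87/50 = 0.017 kg m⁻⁴
  162–175 m: Δρ/Δz = 0.03/13 = 2.3 × 10⁻³ kg m⁻⁴
  175–218 m: Δρ/Δz = 1.15/43 = 0.027 kg m⁻⁴
The largest gradient is in the 175–218 m interval — the pycnocline.

175–218 m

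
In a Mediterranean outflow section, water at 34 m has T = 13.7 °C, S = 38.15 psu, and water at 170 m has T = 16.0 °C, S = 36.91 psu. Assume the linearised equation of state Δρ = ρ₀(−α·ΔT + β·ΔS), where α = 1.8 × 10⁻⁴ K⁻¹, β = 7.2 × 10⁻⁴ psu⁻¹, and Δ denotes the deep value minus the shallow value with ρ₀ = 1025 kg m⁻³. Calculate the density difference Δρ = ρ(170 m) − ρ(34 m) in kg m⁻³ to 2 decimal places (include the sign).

ΔT = +2.3 K, ΔS = -1.24 psu (deep − shallow).
Δρ/ρ₀ = −(1.8 × 10⁻⁴)(+2.3) + (7.2 × 10⁻⁴)(-1.24) = -1.3068 × 10⁻³.
Δρ = 1025 × (-1.3068 × 10⁻³) = -1.34 kg m⁻³.
Negative Δρ: lighter below, statically unstable.

-1.34 kg m⁻³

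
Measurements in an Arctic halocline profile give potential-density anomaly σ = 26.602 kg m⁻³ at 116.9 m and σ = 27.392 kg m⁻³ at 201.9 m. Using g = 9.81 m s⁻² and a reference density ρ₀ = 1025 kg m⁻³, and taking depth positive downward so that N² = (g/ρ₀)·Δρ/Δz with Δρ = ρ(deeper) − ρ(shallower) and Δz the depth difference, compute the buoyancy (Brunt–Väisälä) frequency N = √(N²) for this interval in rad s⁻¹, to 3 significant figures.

Δρ = 1027.392 − 1026.602 = 0.790 kg m⁻³ over Δz = 201.9 − 116.9 = 85 m.
N² = (9.81/1025) × (0.790/85) = 8.8952 × 10⁻⁵ s⁻².
N = √(8.8952 × 10⁻⁵) = 9.4314 × 10⁻³ rad s⁻¹ ≈ 9.43 × 10⁻³ rad s⁻¹.

9.43 × 10⁻³ rad s⁻¹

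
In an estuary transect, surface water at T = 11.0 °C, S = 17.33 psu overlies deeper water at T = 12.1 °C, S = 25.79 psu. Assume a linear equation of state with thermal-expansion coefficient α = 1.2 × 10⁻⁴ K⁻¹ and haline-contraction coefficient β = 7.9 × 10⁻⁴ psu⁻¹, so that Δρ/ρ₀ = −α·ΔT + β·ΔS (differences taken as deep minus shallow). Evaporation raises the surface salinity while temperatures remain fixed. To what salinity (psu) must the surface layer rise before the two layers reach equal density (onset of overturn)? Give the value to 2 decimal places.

25.62 psu

Neutral buoyancy requires −α(T_deep − T_surf) + β(S_deep − S_surf′) = 0.
S_surf′ = S_deep − (α/β)·ΔT = 25.79 − (1.2 × 10⁻⁴/7.9 × 10⁻⁴)·(+1.1) = 25.6229 psu.
Increase required: 25.6229 − 17.33 = 8.2929 psu.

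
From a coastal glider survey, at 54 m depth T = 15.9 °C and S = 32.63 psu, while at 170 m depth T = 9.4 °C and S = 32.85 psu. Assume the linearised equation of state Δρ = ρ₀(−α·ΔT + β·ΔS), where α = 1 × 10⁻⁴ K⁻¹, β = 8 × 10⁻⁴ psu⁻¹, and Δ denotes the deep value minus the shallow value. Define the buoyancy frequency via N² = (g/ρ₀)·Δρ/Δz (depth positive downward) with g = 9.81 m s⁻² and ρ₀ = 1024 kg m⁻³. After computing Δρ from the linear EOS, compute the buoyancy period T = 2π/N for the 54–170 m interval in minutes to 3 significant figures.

12.5 min

ΔT = -6.5 K, ΔS = +0.22 psu (deep − shallow).
Δρ/ρ₀ = −αΔT + βΔS = 6.50 × 10⁻⁴ + 1.76 × 10⁻⁴ = 8.26 × 10⁻⁴, so Δρ ≈ 0.8458 kg m⁻³.
N² = (g/ρ₀)·Δρ/Δz = g·(Δρ/ρ₀)/Δz = 9.81 × 8.26 × 10⁻⁴ / 116 = 6.9854 × 10⁻⁵ s⁻².
N = √(6.9854 × 10⁻⁵) = 8.3579 × 10⁻³ rad s⁻¹ → T = 2π/N = 751.77 s = 12.530 min ≈ 12.5 min.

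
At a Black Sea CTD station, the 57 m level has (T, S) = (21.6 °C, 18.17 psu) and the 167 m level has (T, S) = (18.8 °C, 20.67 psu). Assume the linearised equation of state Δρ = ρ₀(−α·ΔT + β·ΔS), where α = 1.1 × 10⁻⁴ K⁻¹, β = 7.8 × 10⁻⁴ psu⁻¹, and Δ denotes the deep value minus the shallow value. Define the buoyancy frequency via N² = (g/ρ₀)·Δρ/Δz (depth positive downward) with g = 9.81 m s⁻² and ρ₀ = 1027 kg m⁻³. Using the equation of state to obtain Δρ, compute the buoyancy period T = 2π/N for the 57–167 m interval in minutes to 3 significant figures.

7.38 min

ΔT = -2.8 K, ΔS = +2.50 psu (deep − shallow).
Δρ/ρ₀ = −αΔT + βΔS = 3.08 × 10⁻⁴ + 1.95 × 10⁻³ = 2.258 × 10⁻³, so Δρ ≈ 2.319 kg m⁻³.
N² = (g/ρ₀)·Δρ/Δz = g·(Δρ/ρ₀)/Δz = 9.81 × 2.258 × 10⁻³ / 110 = 2.0137 × 10⁻⁴ s⁻².
N = √(2.0137 × 10⁻⁴) = 0.014190 rad s⁻¹ → T = 2π/N = 442.79 s = 7.3798 min ≈ 7.38 min.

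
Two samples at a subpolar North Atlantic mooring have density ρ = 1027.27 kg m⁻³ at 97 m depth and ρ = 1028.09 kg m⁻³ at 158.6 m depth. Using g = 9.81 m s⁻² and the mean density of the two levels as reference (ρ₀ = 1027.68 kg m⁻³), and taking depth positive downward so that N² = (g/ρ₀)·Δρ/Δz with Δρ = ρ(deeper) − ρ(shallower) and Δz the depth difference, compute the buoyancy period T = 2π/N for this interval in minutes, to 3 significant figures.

9.29 min

Δρ = 1028.09 − 1027.27 = 0.82 kg m⁻³ over Δz = 158.6 − 97 = 61.6 m.
N² = (9.81/1027.68) × (0.82/61.6) = 1.2707 × 10⁻⁴ s⁻².
N = √(1.2707 × 10⁻⁴) = 0.011273 rad s⁻¹, so T = 2π/N = 557.37 s = 9.2895 min ≈ 9.29 min.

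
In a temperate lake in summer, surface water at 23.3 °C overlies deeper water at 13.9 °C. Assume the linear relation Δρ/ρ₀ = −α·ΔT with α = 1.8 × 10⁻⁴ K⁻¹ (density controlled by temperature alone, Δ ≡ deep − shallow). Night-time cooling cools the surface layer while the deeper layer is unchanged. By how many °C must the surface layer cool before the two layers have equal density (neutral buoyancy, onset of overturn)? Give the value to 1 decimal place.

9.4 °C

With temperature the only control, equal density requires T_surf′ = T_deep.
T_surf′ = 13.9 °C.
Cooling required: 23.3 − 13.9 = 9.4 °C.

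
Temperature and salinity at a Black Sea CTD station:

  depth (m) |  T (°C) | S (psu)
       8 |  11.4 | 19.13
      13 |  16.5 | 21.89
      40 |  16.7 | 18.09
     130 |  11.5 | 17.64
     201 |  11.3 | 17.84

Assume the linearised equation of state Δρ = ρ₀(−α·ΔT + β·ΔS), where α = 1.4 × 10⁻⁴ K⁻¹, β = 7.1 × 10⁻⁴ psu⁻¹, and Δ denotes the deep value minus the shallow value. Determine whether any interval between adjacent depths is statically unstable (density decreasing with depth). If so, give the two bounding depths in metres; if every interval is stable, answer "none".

Evaluate Δρ/ρ₀ = −αΔT + βΔS across each adjacent pair:
  8–13 m: −αΔT+βΔS = −(1.4 × 10⁻⁴)(+5.1)+(7.1 × 10⁻⁴)(+2.76) = 1.2 × 10⁻³ → stable
  13–40 m: −αΔT+βΔS = −(1.4 × 10⁻⁴)(+0.2)+(7.1 × 10⁻⁴)(-3.80) = -2.7 × 10⁻³ → UNSTABLE
  40–130 m: −αΔT+βΔS = −(1.4 × 10⁻⁴)(-5.2)+(7.1 × 10⁻⁴)(-0.45) = 4.1 × 10⁻⁴ → stable
  130–201 m: −αΔT+βΔS = −(1.4 × 10⁻⁴)(-0.2)+(7.1 × 10⁻⁴)(+0.20) = 1.7 × 10⁻⁴ → stable
The 13–40 m interval has Δρ < 0: lighter water underlies denser water.

13–40 m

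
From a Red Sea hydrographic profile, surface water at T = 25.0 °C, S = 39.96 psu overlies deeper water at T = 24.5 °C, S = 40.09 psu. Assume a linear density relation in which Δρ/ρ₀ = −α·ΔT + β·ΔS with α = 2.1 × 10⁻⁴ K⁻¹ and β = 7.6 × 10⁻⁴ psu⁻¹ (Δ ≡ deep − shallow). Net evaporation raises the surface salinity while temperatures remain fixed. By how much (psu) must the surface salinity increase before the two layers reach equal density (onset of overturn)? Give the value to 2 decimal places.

0.27 psu

Neutral buoyancy requires −α(T_deep − T_surf) + β(S_deep − S_surf′) = 0.
S_surf′ = S_deep − (α/β)·ΔT = 40.09 − (2.1 × 10⁻⁴/7.6 × 10⁻⁴)·(-0.5) = 40.2282 psu.
Increase required: 40.2282 − 39.96 = 0.2682 psu.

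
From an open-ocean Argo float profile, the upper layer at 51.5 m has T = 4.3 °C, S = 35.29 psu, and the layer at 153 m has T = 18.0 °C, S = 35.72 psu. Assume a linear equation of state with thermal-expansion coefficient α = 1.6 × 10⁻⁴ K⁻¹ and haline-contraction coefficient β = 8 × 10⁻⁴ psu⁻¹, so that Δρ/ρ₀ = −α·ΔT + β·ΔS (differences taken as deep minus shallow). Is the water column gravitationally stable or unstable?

ΔT = 18.0 − 4.3 = +13.7 K and ΔS = 35.72 − 35.29 = +0.43 psu (deep − shallow).
−αΔT = -2.192 × 10⁻³; βΔS = 3.44 × 10⁻⁴; sum Δρ/ρ₀ = -1.848 × 10⁻³.
Δρ/ρ₀ < 0, so Δρ < 0: deeper water is lighter → statically unstable; the column would overturn.

unstable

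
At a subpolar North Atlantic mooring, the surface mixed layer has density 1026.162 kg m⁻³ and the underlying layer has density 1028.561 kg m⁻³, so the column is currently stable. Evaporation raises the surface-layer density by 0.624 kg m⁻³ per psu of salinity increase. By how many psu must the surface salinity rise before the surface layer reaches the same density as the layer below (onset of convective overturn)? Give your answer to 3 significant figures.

3.84 psu

Density deficit of the surface layer: 1028.561 − 1026.162 = 2.399 kg m⁻³.
Required change = 2.399 / 0.624 = 3.84 psu.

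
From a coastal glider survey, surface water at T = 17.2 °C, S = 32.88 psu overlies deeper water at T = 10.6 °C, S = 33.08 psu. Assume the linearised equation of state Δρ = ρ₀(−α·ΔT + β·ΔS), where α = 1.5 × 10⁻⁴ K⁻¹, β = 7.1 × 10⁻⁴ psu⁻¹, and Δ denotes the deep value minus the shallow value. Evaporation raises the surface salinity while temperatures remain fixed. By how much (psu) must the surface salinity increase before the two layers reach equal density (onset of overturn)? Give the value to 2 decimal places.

1.59 psu

Neutral buoyancy requires −α(T_deep − T_surf) + β(S_deep − S_surf′) = 0.
S_surf′ = S_deep − (α/β)·ΔT = 33.08 − (1.5 × 10⁻⁴/7.1 × 10⁻⁴)·(-6.6) = 34.4744 psu.
Increase required: 34.4744 − 32.88 = 1.5944 psu.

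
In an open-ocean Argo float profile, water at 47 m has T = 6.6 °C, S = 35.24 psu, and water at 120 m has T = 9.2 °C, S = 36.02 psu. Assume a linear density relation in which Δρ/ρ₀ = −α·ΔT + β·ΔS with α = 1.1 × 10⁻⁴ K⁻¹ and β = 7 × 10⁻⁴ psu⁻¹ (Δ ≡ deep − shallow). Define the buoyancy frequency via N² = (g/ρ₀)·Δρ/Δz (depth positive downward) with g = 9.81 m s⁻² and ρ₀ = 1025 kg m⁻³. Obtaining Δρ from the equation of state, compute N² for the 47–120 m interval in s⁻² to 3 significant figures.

ΔT = +2.6 K, ΔS = +0.78 psu (deep − shallow).
Δρ/ρ₀ = −αΔT + βΔS = -2.86 × 10⁻⁴ + 5.46 × 10⁻⁴ = 2.60 × 10⁻⁴, so Δρ ≈ 0.2665 kg m⁻³.
N² = (g/ρ₀)·Δρ/Δz = g·(Δρ/ρ₀)/Δz = 9.81 × 2.60 × 10⁻⁴ / 73 = 3.4940 × 10⁻⁵ s⁻² ≈ 3.49 × 10⁻⁵ s⁻².

3.49 × 10⁻⁵ s⁻²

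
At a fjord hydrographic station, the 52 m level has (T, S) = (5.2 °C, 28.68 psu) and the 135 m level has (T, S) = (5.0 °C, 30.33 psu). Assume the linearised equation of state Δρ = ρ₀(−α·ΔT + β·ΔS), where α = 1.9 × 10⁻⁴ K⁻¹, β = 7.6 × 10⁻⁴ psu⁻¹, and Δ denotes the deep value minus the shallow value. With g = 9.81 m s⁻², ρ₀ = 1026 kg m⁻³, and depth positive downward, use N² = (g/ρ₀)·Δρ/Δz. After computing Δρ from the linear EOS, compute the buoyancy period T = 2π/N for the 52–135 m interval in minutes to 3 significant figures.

8.47 min

ΔT = -0.2 K, ΔS = +1.65 psu (deep − shallow).
Δρ/ρ₀ = −αΔT + βΔS = 3.80 × 10⁻⁵ + 1.254 × 10⁻³ = 1.292 × 10⁻³, so Δρ ≈ 1.326 kg m⁻³.
N² = (g/ρ₀)·Δρ/Δz = g·(Δρ/ρ₀)/Δz = 9.81 × 1.292 × 10⁻³ / 83 = 1.5271 × 10⁻⁴ s⁻².
N = √(1.5271 × 10⁻⁴) = 0.012358 rad s⁻¹ → T = 2π/N = 508.43 s = 8.4738 min ≈ 8.47 min.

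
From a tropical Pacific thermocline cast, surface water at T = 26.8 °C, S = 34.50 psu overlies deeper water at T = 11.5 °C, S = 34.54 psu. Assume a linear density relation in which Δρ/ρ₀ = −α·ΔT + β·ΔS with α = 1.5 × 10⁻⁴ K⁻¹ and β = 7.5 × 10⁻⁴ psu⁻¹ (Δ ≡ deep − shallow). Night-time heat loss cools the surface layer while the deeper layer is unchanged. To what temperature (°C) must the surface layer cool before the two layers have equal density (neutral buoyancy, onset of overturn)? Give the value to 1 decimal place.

11.3 °C

Neutral buoyancy requires Δρ = 0, i.e. −α(T_deep − T_surf′) + β(S_deep − S_surf) = 0.
T_surf′ = T_deep − (β/α)·ΔS = 11.5 − (7.5 × 10⁻⁴/1.5 × 10⁻⁴)·(+0.04) = 11.300 °C.
Cooling required: 26.8 − (11.300) = 15.500 °C.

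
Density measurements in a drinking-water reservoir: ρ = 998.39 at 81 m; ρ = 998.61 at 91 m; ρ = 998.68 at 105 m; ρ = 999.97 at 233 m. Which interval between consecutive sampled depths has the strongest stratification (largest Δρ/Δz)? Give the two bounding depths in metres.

81–91 m

Compute the density gradient over each adjacent pair:
  81–91 m: Δρ/Δz = 0.22/10 = 0.022 kg m⁻⁴
  91–105 m: Δρ/Δz = 0.07/14 = 5.0 × 10⁻³ kg m⁻⁴
  105–233 m: Δρ/Δz = 1.29/128 = 0.010 kg m⁻⁴
The largest gradient is in the 81–91 m interval — the pycnocline.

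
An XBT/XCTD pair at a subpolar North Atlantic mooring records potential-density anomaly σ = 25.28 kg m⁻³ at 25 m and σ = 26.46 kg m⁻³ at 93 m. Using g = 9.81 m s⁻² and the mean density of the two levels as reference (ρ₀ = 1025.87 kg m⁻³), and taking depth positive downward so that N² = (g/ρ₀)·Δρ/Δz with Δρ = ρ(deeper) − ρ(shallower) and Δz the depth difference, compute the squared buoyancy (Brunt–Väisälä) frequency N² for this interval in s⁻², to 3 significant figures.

Δρ = 1026.46 − 1025.28 = 1.18 kg m⁻³ over Δz = 93 − 25 = 68 m.
N² = (9.81/1025.87) × (1.18/68) = 1.6594 × 10⁻⁴ s⁻² ≈ 1.66 × 10⁻⁴ s⁻².

1.66 × 10⁻⁴ s⁻²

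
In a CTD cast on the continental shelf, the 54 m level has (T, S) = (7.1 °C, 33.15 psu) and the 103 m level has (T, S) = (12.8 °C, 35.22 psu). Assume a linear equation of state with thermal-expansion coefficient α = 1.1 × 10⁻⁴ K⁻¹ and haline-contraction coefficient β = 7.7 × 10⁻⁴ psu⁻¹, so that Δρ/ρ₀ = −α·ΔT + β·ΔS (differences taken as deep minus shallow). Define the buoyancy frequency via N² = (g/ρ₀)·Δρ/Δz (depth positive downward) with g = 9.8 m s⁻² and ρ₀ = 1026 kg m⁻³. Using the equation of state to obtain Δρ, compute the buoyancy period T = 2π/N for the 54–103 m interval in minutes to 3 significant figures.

ΔT = +5.7 K, ΔS = +2.07 psu (deep − shallow).
Δρ/ρ₀ = −αΔT + βΔS = -6.27 × 10⁻⁴ + 1.5939 × 10⁻³ = 9.669 × 10⁻⁴, so Δρ ≈ 0.9920 kg m⁻³.
N² = (g/ρ₀)·Δρ/Δz = g·(Δρ/ρ₀)/Δz = 9.8 × 9.669 × 10⁻⁴ / 49 = 1.9338 × 10⁻⁴ s⁻².
N = √(1.9338 × 10⁻⁴) = 0.013906 rad s⁻¹ → T = 2π/N = 451.83 s = 7.5305 min ≈ 7.53 min.

7.53 min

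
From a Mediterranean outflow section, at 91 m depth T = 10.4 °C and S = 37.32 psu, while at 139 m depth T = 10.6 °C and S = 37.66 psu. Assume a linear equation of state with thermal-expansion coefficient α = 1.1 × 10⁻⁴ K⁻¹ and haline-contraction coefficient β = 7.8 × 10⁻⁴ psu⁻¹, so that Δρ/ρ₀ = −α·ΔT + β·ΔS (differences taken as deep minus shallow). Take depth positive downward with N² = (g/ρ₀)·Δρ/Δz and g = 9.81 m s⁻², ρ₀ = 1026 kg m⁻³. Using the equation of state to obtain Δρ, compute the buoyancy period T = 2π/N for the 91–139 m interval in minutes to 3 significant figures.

14.9 min

ΔT = +0.2 K, ΔS = +0.34 psu (deep − shallow).
Δρ/ρ₀ = −αΔT + βΔS = -2.20 × 10⁻⁵ + 2.652 × 10⁻⁴ = 2.432 × 10⁻⁴, so Δρ ≈ 0.2495 kg m⁻³.
N² = (g/ρ₀)·Δρ/Δz = g·(Δρ/ρ₀)/Δz = 9.81 × 2.432 × 10⁻⁴ / 48 = 4.9704 × 10⁻⁵ s⁻².
N = √(4.9704 × 10⁻⁵) = 7.0501 × 10⁻³ rad s⁻¹ → T = 2π/N = 891.22 s = 14.854 min ≈ 14.9 min.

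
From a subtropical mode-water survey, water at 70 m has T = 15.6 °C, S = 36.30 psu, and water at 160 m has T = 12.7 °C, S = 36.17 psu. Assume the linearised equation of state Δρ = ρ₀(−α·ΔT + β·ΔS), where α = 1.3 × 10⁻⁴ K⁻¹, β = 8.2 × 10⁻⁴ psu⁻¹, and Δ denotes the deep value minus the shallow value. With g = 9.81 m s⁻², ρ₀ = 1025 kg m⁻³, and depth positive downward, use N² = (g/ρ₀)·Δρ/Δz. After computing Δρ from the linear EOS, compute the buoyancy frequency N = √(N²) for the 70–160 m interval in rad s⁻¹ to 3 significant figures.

ΔT = -2.9 K, ΔS = -0.13 psu (deep − shallow).
Δρ/ρ₀ = −αΔT + βΔS = 3.77 × 10⁻⁴ − 1.066 × 10⁻⁴ = 2.704 × 10⁻⁴, so Δρ ≈ 0.2772 kg m⁻³.
N² = (g/ρ₀)·Δρ/Δz = g·(Δρ/ρ₀)/Δz = 9.81 × 2.704 × 10⁻⁴ / 90 = 2.9474 × 10⁻⁵ s⁻².
N = √(2.9474 × 10⁻⁵) = 5.4290 × 10⁻³ rad s⁻¹ ≈ 5.43 × 10⁻³ rad s⁻¹.

5.43 × 10⁻³ rad s⁻¹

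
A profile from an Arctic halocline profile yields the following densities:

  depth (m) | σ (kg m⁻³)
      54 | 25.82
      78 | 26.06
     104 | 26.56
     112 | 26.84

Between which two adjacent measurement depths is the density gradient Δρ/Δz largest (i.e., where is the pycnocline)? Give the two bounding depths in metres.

Compute the density gradient over each adjacent pair:
  54–78 m: Δρ/Δz = 0.24/24 = 0.010 kg m⁻⁴
  78–104 m: Δρ/Δz = 0.50/26 = 0.019 kg m⁻⁴
  104–112 m: Δρ/Δz = 0.28/8 = 0.035 kg m⁻⁴
The largest gradient is in the 104–112 m interval — the pycnocline.

104–112 m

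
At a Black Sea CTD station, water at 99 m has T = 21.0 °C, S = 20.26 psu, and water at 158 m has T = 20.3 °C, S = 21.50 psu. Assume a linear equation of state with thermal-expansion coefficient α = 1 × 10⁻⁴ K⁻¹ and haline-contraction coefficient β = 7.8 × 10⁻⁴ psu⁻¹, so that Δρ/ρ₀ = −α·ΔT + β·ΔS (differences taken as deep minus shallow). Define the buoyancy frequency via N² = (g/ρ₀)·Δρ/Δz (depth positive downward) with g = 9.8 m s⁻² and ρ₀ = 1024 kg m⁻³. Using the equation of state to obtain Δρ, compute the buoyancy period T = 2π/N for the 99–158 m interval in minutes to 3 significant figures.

ΔT = -0.7 K, ΔS = +1.24 psu (deep − shallow).
Δρ/ρ₀ = −αΔT + βΔS = 7.00 × 10⁻⁵ + 9.672 × 10⁻⁴ = 1.0372 × 10⁻³, so Δρ ≈ 1.062 kg m⁻³.
N² = (g/ρ₀)·Δρ/Δz = g·(Δρ/ρ₀)/Δz = 9.8 × 1.0372 × 10⁻³ / 59 = 1.7228 × 10⁻⁴ s⁻².
N = √(1.7228 × 10⁻⁴) = 0.013126 rad s⁻¹ → T = 2π/N = 478.68 s = 7.9780 min ≈ 7.98 min.

7.98 min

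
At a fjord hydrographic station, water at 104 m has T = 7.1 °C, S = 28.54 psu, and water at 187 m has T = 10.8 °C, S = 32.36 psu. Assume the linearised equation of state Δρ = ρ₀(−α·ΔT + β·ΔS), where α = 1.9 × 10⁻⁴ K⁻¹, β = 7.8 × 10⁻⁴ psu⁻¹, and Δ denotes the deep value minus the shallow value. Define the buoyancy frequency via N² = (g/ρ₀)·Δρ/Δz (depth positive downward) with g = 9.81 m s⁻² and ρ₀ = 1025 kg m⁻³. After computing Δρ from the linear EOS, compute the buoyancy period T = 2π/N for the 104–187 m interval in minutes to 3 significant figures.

6.38 min

ΔT = +3.7 K, ΔS = +3.82 psu (deep − shallow).
Δρ/ρ₀ = −αΔT + βΔS = -7.03 × 10⁻⁴ + 2.9796 × 10⁻³ = 2.2766 × 10⁻³, so Δρ ≈ 2.334 kg m⁻³.
N² = (g/ρ₀)·Δρ/Δz = g·(Δρ/ρ₀)/Δz = 9.81 × 2.2766 × 10⁻³ / 83 = 2.6908 × 10⁻⁴ s⁻².
N = √(2.6908 × 10⁻⁴) = 0.016404 rad s⁻¹ → T = 2π/N = 383.03 s = 6.3838 min ≈ 6.38 min.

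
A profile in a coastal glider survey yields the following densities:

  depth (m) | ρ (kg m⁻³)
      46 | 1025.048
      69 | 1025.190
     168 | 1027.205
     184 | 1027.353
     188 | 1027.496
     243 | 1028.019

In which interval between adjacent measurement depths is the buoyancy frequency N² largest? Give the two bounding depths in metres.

184–188 m

Compute the density gradient over each adjacent pair:
  46–69 m: Δρ/Δz = 0.142/23 = 6.2 × 10⁻³ kg m⁻⁴
  69–168 m: Δρ/Δz = 2.015/99 = 0.020 kg m⁻⁴
  168–184 m: Δρ/Δz = 0.148/16 = 9.2 × 10⁻³ kg m⁻⁴
  184–188 m: Δρ/Δz = 0.143/4 = 0.036 kg m⁻⁴
  188–243 m: Δρ/Δz = 0.523/55 = 9.5 × 10⁻³ kg m⁻⁴
The largest gradient is in the 184–188 m interval — the pycnocline.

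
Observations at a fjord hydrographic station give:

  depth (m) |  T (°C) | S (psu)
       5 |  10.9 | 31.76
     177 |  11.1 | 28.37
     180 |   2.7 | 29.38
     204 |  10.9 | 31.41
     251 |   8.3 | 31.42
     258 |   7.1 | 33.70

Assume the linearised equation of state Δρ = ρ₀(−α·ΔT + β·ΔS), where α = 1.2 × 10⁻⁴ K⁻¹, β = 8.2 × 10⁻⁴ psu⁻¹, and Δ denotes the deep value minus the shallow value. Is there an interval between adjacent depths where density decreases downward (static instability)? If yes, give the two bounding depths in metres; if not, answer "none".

Evaluate Δρ/ρ₀ = −αΔT + βΔS across each adjacent pair:
  5–177 m: −αΔT+βΔS = −(1.2 × 10⁻⁴)(+0.2)+(8.2 × 10⁻⁴)(-3.39) = -2.8 × 10⁻³ → UNSTABLE
  177–180 m: −αΔT+βΔS = −(1.2 × 10⁻⁴)(-8.4)+(8.2 × 10⁻⁴)(+1.01) = 1.8 × 10⁻³ → stable
  180–204 m: −αΔT+βΔS = −(1.2 × 10⁻⁴)(+8.2)+(8.2 × 10⁻⁴)(+2.03) = 6.8 × 10⁻⁴ → stable
  204–251 m: −αΔT+βΔS = −(1.2 × 10⁻⁴)(-2.6)+(8.2 × 10⁻⁴)(+0.01) = 3.2 × 10⁻⁴ → stable
  251–258 m: −αΔT+βΔS = −(1.2 × 10⁻⁴)(-1.2)+(8.2 × 10⁻⁴)(+2.28) = 2.0 × 10⁻³ → stable
The 5–177 m interval has Δρ < 0: lighter water underlies denser water.

5–177 m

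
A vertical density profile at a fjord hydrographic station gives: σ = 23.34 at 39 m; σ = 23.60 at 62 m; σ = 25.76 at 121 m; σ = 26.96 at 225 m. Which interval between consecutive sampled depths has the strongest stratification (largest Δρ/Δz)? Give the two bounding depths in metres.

62–121 m

Compute the density gradient over each adjacent pair:
  39–62 m: Δρ/Δz = 0.26/23 = 0.011 kg m⁻⁴
  62–121 m: Δρ/Δz = 2.16/59 = 0.037 kg m⁻⁴
  121–225 m: Δρ/Δz = 1.20/104 = 0.012 kg m⁻⁴
The largest gradient is in the 62–121 m interval — the pycnocline.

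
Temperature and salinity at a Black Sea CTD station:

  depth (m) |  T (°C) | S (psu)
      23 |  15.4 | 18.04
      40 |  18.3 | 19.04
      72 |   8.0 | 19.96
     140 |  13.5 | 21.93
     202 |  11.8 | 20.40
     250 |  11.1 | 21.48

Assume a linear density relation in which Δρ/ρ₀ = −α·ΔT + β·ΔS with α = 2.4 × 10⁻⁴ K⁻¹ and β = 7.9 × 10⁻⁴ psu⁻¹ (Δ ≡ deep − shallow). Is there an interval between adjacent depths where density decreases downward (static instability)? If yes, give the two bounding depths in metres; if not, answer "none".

Evaluate Δρ/ρ₀ = −αΔT + βΔS across each adjacent pair:
  23–40 m: −αΔT+βΔS = −(2.4 × 10⁻⁴)(+2.9)+(7.9 × 10⁻⁴)(+1.00) = 9.4 × 10⁻⁵ → stable
  40–72 m: −αΔT+βΔS = −(2.4 × 10⁻⁴)(-10.3)+(7.9 × 10⁻⁴)(+0.92) = 3.2 × 10⁻³ → stable
  72–140 m: −αΔT+βΔS = −(2.4 × 10⁻⁴)(+5.5)+(7.9 × 10⁻⁴)(+1.97) = 2.4 × 10⁻⁴ → stable
  140–202 m: −αΔT+βΔS = −(2.4 × 10⁻⁴)(-1.7)+(7.9 × 10⁻⁴)(-1.53) = -8.0 × 10⁻⁴ → UNSTABLE
  202–250 m: −αΔT+βΔS = −(2.4 × 10⁻⁴)(-0.7)+(7.9 × 10⁻⁴)(+1.08) = 1.0 × 10⁻³ → stable
The 140–202 m interval has Δρ < 0: lighter water underlies denser water.

140–202 m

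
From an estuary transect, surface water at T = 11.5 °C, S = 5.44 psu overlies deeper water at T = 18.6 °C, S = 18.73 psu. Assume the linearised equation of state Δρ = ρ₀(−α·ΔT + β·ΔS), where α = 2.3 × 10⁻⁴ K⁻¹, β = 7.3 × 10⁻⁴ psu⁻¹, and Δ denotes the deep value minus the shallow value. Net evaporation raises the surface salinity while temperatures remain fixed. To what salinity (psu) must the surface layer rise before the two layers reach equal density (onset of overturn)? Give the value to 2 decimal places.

16.49 psu

Neutral buoyancy requires −α(T_deep − T_surf) + β(S_deep − S_surf′) = 0.
S_surf′ = S_deep − (α/β)·ΔT = 18.73 − (2.3 × 10⁻⁴/7.3 × 10⁻⁴)·(+7.1) = 16.4930 psu.
Increase required: 16.4930 − 5.44 = 11.0530 psu.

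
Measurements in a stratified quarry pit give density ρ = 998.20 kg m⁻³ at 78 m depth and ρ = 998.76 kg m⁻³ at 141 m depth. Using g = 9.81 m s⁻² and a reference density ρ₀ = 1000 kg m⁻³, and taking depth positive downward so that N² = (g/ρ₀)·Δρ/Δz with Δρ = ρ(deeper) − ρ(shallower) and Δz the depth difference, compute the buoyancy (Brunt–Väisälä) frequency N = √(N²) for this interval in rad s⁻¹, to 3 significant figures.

Δρ = 998.76 − 998.20 = 0.56 kg m⁻³ over Δz = 141 − 78 = 63 m.
N² = (9.81/1000) × (0.56/63) = 8.7200 × 10⁻⁵ s⁻².
N = √(8.7200 × 10⁻⁵) = 9.3381 × 10⁻³ rad s⁻¹ ≈ 9.34 × 10⁻³ rad s⁻¹.

9.34 × 10⁻³ rad s⁻¹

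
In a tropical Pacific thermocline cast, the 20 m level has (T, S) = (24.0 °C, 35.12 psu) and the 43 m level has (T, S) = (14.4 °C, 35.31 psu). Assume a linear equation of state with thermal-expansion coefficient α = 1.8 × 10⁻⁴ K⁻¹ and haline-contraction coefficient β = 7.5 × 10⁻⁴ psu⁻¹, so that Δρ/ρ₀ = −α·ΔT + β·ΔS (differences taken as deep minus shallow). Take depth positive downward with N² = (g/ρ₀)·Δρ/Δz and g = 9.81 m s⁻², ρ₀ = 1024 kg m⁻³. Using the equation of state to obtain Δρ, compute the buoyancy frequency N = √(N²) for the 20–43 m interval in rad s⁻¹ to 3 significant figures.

ΔT = -9.6 K, ΔS = +0.19 psu (deep − shallow).
Δρ/ρ₀ = −αΔT + βΔS = 1.728 × 10⁻³ + 1.425 × 10⁻⁴ = 1.8705 × 10⁻³, so Δρ ≈ 1.915 kg m⁻³.
N² = (g/ρ₀)·Δρ/Δz = g·(Δρ/ρ₀)/Δz = 9.81 × 1.8705 × 10⁻³ / 23 = 7.9781 × 10⁻⁴ s⁻².
N = √(7.9781 × 10⁻⁴) = 0.028246 rad s⁻¹ ≈ 0.0282 rad s⁻¹.

0.0282 rad s⁻¹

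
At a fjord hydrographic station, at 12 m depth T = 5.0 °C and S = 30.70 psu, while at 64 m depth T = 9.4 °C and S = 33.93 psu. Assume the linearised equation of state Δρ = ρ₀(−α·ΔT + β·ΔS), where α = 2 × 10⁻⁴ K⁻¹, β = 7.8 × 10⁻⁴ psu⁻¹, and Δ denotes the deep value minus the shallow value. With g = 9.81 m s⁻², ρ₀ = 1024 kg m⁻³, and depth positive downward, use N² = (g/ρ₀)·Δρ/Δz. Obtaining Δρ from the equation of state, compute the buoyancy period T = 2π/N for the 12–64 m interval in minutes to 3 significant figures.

ΔT = +4.4 K, ΔS = +3.23 psu (deep − shallow).
Δρ/ρ₀ = −αΔT + βΔS = -8.80 × 10⁻⁴ + 2.5194 × 10⁻³ = 1.6394 × 10⁻³, so Δρ ≈ 1.679 kg m⁻³.
N² = (g/ρ₀)·Δρ/Δz = g·(Δρ/ρ₀)/Δz = 9.81 × 1.6394 × 10⁻³ / 52 = 3.0928 × 10⁻⁴ s⁻².
N = √(3.0928 × 10⁻⁴) = 0.017586 rad s⁻¹ → T = 2π/N = 357.28 s = 5.9547 min ≈ 5.95 min.

5.95 min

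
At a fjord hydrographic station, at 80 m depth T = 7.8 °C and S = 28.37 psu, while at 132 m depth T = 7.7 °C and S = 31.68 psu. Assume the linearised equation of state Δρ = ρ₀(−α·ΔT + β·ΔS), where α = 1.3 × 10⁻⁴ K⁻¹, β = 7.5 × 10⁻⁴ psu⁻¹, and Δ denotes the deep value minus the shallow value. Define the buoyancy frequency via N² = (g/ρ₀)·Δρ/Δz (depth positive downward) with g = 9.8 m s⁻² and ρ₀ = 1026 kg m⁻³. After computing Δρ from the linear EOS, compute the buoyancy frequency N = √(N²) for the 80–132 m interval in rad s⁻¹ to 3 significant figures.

ΔT = -0.1 K, ΔS = +3.31 psu (deep − shallow).
Δρ/ρ₀ = −αΔT + βΔS = 1.30 × 10⁻⁵ + 2.4825 × 10⁻³ = 2.4955 × 10⁻³, so Δρ ≈ 2.560 kg m⁻³.
N² = (g/ρ₀)·Δρ/Δz = g·(Δρ/ρ₀)/Δz = 9.8 × 2.4955 × 10⁻³ / 52 = 4.7031 × 10⁻⁴ s⁻².
N = √(4.7031 × 10⁻⁴) = 0.021687 rad s⁻¹ ≈ 0.0217 rad s⁻¹.

0.0217 rad s⁻¹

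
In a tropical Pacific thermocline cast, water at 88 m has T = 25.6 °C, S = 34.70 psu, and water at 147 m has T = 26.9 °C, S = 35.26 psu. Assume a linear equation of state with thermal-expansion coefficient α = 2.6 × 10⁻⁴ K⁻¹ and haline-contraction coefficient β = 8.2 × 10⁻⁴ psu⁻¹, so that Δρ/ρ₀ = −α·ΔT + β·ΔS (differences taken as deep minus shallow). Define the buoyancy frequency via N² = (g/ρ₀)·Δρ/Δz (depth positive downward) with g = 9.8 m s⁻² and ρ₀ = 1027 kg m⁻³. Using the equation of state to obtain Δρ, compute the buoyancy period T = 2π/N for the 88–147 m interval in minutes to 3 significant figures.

ΔT = +1.3 K, ΔS = +0.56 psu (deep − shallow).
Δρ/ρ₀ = −αΔT + βΔS = -3.38 × 10⁻⁴ + 4.592 × 10⁻⁴ = 1.212 × 10⁻⁴, so Δρ ≈ 0.1245 kg m⁻³.
N² = (g/ρ₀)·Δρ/Δz = g·(Δρ/ρ₀)/Δz = 9.8 × 1.212 × 10⁻⁴ / 59 = 2.0132 × 10⁻⁵ s⁻².
N = √(2.0132 × 10⁻⁵) = 4.4869 × 10⁻³ rad s⁻¹ → T = 2π/N = 1.4003 × 10³ s = 23.338 min ≈ 23.3 min.

23.3 min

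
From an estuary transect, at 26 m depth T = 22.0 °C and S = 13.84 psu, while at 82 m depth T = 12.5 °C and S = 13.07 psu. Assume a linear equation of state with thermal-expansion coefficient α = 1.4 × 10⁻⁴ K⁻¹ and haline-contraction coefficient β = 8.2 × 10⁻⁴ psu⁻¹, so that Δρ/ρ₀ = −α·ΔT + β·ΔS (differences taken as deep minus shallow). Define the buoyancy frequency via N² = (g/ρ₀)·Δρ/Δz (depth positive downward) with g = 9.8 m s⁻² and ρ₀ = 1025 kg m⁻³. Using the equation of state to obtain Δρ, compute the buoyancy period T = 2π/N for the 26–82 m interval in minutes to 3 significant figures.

9.47 min

ΔT = -9.5 K, ΔS = -0.77 psu (deep − shallow).
Δρ/ρ₀ = −αΔT + βΔS = 1.33 × 10⁻³ − 6.314 × 10⁻⁴ = 6.986 × 10⁻⁴, so Δρ ≈ 0.7161 kg m⁻³.
N² = (g/ρ₀)·Δρ/Δz = g·(Δρ/ρ₀)/Δz = 9.8 × 6.986 × 10⁻⁴ / 56 = 1.2225 × 10⁻⁴ s⁻².
N = √(1.2225 × 10⁻⁴) = 0.011057 rad s⁻¹ → T = 2π/N = 568.25 s = 9.4708 min ≈ 9.47 min.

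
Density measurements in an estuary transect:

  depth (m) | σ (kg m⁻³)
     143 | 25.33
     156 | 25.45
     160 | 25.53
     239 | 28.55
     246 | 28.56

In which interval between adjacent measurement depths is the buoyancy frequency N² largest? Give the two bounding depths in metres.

Compute the density gradient over each adjacent pair:
  143–156 m: Δρ/Δz = 0.12/13 = 9.2 × 10⁻³ kg m⁻⁴
  156–160 m: Δρ/Δz = 0.08/4 = 0.020 kg m⁻⁴
  160–239 m: Δρ/Δz = 3.02/79 = 0.038 kg m⁻⁴
  239–246 m: Δρ/Δz = 0.01/7 = 1.4 × 10⁻³ kg m⁻⁴
The largest gradient is in the 160–239 m interval — the pycnocline.

160–239 m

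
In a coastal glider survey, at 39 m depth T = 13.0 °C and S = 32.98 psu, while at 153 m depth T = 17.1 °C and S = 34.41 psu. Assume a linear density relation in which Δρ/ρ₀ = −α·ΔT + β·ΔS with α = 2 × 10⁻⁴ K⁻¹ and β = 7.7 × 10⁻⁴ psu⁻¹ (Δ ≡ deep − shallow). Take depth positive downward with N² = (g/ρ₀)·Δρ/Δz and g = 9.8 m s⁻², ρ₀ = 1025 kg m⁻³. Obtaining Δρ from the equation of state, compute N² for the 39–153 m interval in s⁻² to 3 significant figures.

2.42 × 10⁻⁵ s⁻²

ΔT = +4.1 K, ΔS = +1.43 psu (deep − shallow).
Δρ/ρ₀ = −αΔT + βΔS = -8.20 × 10⁻⁴ + 1.1011 × 10⁻³ = 2.811 × 10⁻⁴, so Δρ ≈ 0.2881 kg m⁻³.
N² = (g/ρ₀)·Δρ/Δz = g·(Δρ/ρ₀)/Δz = 9.8 × 2.811 × 10⁻⁴ / 114 = 2.4165 × 10⁻⁵ s⁻² ≈ 2.42 × 10⁻⁵ s⁻².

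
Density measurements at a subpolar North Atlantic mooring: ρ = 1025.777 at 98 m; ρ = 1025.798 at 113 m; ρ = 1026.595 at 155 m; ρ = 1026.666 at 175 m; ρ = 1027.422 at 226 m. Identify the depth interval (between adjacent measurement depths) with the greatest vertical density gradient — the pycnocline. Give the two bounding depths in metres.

Compute the density gradient over each adjacent pair:
  98–113 m: Δρ/Δz = 0.021/15 = 1.4 × 10⁻³ kg m⁻⁴
  113–155 m: Δρ/Δz = 0.797/42 = 0.019 kg m⁻⁴
  155–175 m: Δρ/Δz = 0.071/20 = 3.5 × 10⁻³ kg m⁻⁴
  175–226 m: Δρ/Δz = 0.756/51 = 0.015 kg m⁻⁴
The largest gradient is in the 113–155 m interval — the pycnocline.

113–155 m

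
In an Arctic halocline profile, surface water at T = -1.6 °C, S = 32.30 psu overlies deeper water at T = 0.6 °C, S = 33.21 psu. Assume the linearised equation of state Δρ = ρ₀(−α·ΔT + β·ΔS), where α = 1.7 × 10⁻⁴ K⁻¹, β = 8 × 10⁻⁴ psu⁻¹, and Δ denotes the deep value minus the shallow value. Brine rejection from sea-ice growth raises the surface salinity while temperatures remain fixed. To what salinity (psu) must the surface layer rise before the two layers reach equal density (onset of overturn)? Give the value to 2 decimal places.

32.74 psu

Neutral buoyancy requires −α(T_deep − T_surf) + β(S_deep − S_surf′) = 0.
S_surf′ = S_deep − (α/β)·ΔT = 33.21 − (1.7 × 10⁻⁴/8 × 10⁻⁴)·(+2.2) = 32.7425 psu.
Increase required: 32.7425 − 32.30 = 0.4425 psu.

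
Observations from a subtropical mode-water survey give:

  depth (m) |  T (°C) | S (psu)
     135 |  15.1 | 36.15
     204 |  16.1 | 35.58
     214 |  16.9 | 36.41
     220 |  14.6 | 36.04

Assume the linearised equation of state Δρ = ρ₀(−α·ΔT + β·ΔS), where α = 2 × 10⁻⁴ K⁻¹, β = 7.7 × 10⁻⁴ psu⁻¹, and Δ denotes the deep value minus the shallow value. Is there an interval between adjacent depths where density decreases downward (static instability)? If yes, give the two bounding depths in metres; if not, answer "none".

Evaluate Δρ/ρ₀ = −αΔT + βΔS across each adjacent pair:
  135–204 m: −αΔT+βΔS = −(2 × 10⁻⁴)(+1.0)+(7.7 × 10⁻⁴)(-0.57) = -6.4 × 10⁻⁴ → UNSTABLE
  204–214 m: −αΔT+βΔS = −(2 × 10⁻⁴)(+0.8)+(7.7 × 10⁻⁴)(+0.83) = 4.8 × 10⁻⁴ → stable
  214–220 m: −αΔT+βΔS = −(2 × 10⁻⁴)(-2.3)+(7.7 × 10⁻⁴)(-0.37) = 1.8 × 10⁻⁴ → stable
The 135–204 m interval has Δρ < 0: lighter water underlies denser water.

135–204 m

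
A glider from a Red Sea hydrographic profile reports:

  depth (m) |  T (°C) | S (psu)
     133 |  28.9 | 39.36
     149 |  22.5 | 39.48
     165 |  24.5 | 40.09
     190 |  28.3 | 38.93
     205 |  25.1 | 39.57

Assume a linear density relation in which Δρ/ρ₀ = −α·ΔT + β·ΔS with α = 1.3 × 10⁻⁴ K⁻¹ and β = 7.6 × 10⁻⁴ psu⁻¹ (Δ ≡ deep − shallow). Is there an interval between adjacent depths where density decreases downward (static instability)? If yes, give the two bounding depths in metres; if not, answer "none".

Evaluate Δρ/ρ₀ = −αΔT + βΔS across each adjacent pair:
  133–149 m: −αΔT+βΔS = −(1.3 × 10⁻⁴)(-6.4)+(7.6 × 10⁻⁴)(+0.12) = 9.2 × 10⁻⁴ → stable
  149–165 m: −αΔT+βΔS = −(1.3 × 10⁻⁴)(+2.0)+(7.6 × 10⁻⁴)(+0.61) = 2.0 × 10⁻⁴ → stable
  165–190 m: −αΔT+βΔS = −(1.3 × 10⁻⁴)(+3.8)+(7.6 × 10⁻⁴)(-1.16) = -1.4 × 10⁻³ → UNSTABLE
  190–205 m: −αΔT+βΔS = −(1.3 × 10⁻⁴)(-3.2)+(7.6 × 10⁻⁴)(+0.64) = 9.0 × 10⁻⁴ → stable
The 165–190 m interval has Δρ < 0: lighter water underlies denser water.

165–190 m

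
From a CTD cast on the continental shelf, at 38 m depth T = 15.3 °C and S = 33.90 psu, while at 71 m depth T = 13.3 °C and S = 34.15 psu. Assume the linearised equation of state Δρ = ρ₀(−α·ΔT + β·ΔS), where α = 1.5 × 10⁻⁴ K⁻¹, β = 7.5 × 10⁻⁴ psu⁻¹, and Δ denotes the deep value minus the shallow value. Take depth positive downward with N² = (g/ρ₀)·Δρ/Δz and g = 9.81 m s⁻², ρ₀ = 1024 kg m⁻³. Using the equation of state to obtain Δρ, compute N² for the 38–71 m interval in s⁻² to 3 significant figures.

1.45 × 10⁻⁴ s⁻²

ΔT = -2.0 K, ΔS = +0.25 psu (deep − shallow).
Δρ/ρ₀ = −αΔT + βΔS = 3.00 × 10⁻⁴ + 1.875 × 10⁻⁴ = 4.875 × 10⁻⁴, so Δρ ≈ 0.4992 kg m⁻³.
N² = (g/ρ₀)·Δρ/Δz = g·(Δρ/ρ₀)/Δz = 9.81 × 4.875 × 10⁻⁴ / 33 = 1.4492 × 10⁻⁴ s⁻² ≈ 1.45 × 10⁻⁴ s⁻².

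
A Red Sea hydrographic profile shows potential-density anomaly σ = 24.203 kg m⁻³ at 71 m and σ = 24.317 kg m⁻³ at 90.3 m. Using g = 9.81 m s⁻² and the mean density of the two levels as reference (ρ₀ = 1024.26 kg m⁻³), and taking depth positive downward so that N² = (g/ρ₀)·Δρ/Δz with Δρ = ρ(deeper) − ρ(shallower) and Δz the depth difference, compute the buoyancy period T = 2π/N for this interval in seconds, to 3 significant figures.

Δρ = 1024.317 − 1024.203 = 0.114 kg m⁻³ over Δz = 90.3 − 71 = 19.3 m.
N² = (9.81/1024.26) × (0.114/19.3) = 5.6573 × 10⁻⁵ s⁻².
N = √(5.6573 × 10⁻⁵) = 7.5215 × 10⁻³ rad s⁻¹, so T = 2π/N = 835.36 s ≈ 835 s.

835 s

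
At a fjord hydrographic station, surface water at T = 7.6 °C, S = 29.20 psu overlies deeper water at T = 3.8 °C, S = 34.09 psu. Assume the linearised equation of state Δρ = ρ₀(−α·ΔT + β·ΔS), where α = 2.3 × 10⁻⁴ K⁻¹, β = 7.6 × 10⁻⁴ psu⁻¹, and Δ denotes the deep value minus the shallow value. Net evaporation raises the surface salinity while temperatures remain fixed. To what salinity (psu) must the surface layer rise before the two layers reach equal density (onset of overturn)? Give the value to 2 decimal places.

Neutral buoyancy requires −α(T_deep − T_surf) + β(S_deep − S_surf′) = 0.
S_surf′ = S_deep − (α/β)·ΔT = 34.09 − (2.3 × 10⁻⁴/7.6 × 10⁻⁴)·(-3.8) = 35.2400 psu.
Increase required: 35.2400 − 29.20 = 6.0400 psu.

35.24 psu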